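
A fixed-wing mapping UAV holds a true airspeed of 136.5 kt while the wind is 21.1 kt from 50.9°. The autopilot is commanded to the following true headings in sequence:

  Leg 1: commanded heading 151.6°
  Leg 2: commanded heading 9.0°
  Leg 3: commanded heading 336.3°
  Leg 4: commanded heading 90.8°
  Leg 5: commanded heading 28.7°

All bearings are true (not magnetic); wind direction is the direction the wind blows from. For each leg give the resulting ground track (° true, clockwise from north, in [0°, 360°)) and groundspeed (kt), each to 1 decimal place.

Leg 1: track=160.0°, groundspeed=141.9 kt
Leg 2: track=2.3°, groundspeed=121.6 kt
Leg 3: track=327.5°, groundspeed=132.5 kt
Leg 4: track=97.2°, groundspeed=121.1 kt
Leg 5: track=24.8°, groundspeed=117.2 kt

Leg 1: heading 151.6°; drift +8.4° → track 160.0°, groundspeed 141.9 kt
Leg 2: heading 9.0°; drift -6.7° → track 2.3°, groundspeed 121.6 kt
Leg 3: heading 336.3°; drift -8.8° → track 327.5°, groundspeed 132.5 kt
Leg 4: heading 90.8°; drift +6.4° → track 97.2°, groundspeed 121.1 kt
Leg 5: heading 28.7°; drift -3.9° → track 24.8°, groundspeed 117.2 kt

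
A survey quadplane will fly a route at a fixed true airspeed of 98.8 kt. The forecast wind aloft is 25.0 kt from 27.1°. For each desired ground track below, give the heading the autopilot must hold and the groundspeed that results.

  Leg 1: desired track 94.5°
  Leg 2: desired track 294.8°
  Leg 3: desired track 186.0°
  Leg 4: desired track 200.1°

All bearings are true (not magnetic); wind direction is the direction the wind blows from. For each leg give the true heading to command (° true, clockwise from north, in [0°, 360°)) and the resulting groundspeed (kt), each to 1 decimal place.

Leg 1: desired track 94.5°; wind correction -13.5° → command heading 81.0°, groundspeed 86.5 kt
Leg 2: desired track 294.8°; wind correction +14.6° → command heading 309.4°, groundspeed 96.6 kt
Leg 3: desired track 186.0°; wind correction -5.2° → command heading 180.8°, groundspeed 121.7 kt
Leg 4: desired track 200.1°; wind correction -1.8° → command heading 198.3°, groundspeed 123.6 kt

Leg 1: heading=81.0°, groundspeed=86.5 kt
Leg 2: heading=309.4°, groundspeed=96.6 kt
Leg 3: heading=180.8°, groundspeed=121.7 kt
Leg 4: heading=198.3°, groundspeed=123.6 kt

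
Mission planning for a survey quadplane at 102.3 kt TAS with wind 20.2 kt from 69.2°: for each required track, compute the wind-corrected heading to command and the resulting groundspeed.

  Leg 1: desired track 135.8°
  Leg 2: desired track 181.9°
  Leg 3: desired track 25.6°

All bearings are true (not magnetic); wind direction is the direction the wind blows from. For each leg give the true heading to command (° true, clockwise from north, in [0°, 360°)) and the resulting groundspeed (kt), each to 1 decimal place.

Leg 1: desired track 135.8°; wind correction -10.4° → command heading 125.4°, groundspeed 92.6 kt
Leg 2: desired track 181.9°; wind correction -10.5° → command heading 171.4°, groundspeed 108.4 kt
Leg 3: desired track 25.6°; wind correction +7.8° → command heading 33.4°, groundspeed 86.7 kt

Leg 1: heading=125.4°, groundspeed=92.6 kt
Leg 2: heading=171.4°, groundspeed=108.4 kt
Leg 3: heading=33.4°, groundspeed=86.7 kt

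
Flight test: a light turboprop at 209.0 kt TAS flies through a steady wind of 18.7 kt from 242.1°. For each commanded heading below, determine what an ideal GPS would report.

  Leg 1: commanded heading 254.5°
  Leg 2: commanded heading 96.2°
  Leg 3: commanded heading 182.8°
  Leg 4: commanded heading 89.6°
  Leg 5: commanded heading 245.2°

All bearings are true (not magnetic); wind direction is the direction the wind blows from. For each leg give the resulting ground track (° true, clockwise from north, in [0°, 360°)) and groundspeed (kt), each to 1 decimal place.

Leg 1: track=255.7°, groundspeed=190.8 kt
Leg 2: track=93.5°, groundspeed=224.7 kt
Leg 3: track=178.2°, groundspeed=200.1 kt
Leg 4: track=87.4°, groundspeed=225.8 kt
Leg 5: track=245.5°, groundspeed=190.3 kt

Leg 1: heading 254.5°; drift +1.2° → track 255.7°, groundspeed 190.8 kt
Leg 2: heading 96.2°; drift -2.7° → track 93.5°, groundspeed 224.7 kt
Leg 3: heading 182.8°; drift -4.6° → track 178.2°, groundspeed 200.1 kt
Leg 4: heading 89.6°; drift -2.2° → track 87.4°, groundspeed 225.8 kt
Leg 5: heading 245.2°; drift +0.3° → track 245.5°, groundspeed 190.3 kt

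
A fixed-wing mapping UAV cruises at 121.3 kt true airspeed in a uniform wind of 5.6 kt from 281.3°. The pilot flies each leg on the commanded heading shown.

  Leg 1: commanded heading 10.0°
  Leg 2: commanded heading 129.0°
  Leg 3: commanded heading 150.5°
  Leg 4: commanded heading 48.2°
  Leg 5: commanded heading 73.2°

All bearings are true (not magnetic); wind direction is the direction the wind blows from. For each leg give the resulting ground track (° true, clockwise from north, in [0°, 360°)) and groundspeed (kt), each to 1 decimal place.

Leg 1: heading 10.0°; drift +2.6° → track 12.6°, groundspeed 121.3 kt
Leg 2: heading 129.0°; drift -1.2° → track 127.8°, groundspeed 126.3 kt
Leg 3: heading 150.5°; drift -1.9° → track 148.6°, groundspeed 125.0 kt
Leg 4: heading 48.2°; drift +2.1° → track 50.3°, groundspeed 124.7 kt
Leg 5: heading 73.2°; drift +1.2° → track 74.4°, groundspeed 126.3 kt

Leg 1: track=12.6°, groundspeed=121.3 kt
Leg 2: track=127.8°, groundspeed=126.3 kt
Leg 3: track=148.6°, groundspeed=125.0 kt
Leg 4: track=50.3°, groundspeed=124.7 kt
Leg 5: track=74.4°, groundspeed=126.3 kt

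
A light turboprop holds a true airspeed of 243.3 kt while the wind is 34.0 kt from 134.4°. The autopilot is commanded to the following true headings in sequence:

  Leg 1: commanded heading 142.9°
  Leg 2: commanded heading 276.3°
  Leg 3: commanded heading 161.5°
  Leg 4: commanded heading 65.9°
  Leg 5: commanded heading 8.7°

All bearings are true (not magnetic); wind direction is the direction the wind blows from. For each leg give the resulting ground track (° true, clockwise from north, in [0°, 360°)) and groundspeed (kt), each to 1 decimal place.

Leg 1: track=144.3°, groundspeed=209.7 kt
Leg 2: track=280.7°, groundspeed=270.9 kt
Leg 3: track=165.7°, groundspeed=213.6 kt
Leg 4: track=58.1°, groundspeed=233.0 kt
Leg 5: track=2.7°, groundspeed=264.6 kt

Leg 1: heading 142.9°; drift +1.4° → track 144.3°, groundspeed 209.7 kt
Leg 2: heading 276.3°; drift +4.4° → track 280.7°, groundspeed 270.9 kt
Leg 3: heading 161.5°; drift +4.2° → track 165.7°, groundspeed 213.6 kt
Leg 4: heading 65.9°; drift -7.8° → track 58.1°, groundspeed 233.0 kt
Leg 5: heading 8.7°; drift -6.0° → track 2.7°, groundspeed 264.6 kt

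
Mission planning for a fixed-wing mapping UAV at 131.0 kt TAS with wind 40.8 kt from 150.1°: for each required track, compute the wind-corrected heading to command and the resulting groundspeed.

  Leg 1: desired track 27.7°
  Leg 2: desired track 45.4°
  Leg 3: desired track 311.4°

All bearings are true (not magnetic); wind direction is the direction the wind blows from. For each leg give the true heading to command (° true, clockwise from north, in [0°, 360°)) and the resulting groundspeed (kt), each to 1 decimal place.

Leg 1: heading=42.9°, groundspeed=148.3 kt
Leg 2: heading=62.9°, groundspeed=135.3 kt
Leg 3: heading=305.7°, groundspeed=169.0 kt

Leg 1: desired track 27.7°; wind correction +15.2° → command heading 42.9°, groundspeed 148.3 kt
Leg 2: desired track 45.4°; wind correction +17.5° → command heading 62.9°, groundspeed 135.3 kt
Leg 3: desired track 311.4°; wind correction -5.7° → command heading 305.7°, groundspeed 169.0 kt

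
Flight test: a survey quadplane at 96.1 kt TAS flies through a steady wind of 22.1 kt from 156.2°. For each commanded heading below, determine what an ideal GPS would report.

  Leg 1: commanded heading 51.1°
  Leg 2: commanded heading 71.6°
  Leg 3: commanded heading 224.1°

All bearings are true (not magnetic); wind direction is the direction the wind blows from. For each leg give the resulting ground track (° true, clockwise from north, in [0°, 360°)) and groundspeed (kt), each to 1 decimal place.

Leg 1: track=39.3°, groundspeed=104.1 kt
Leg 2: track=58.4°, groundspeed=96.6 kt
Leg 3: track=237.2°, groundspeed=90.1 kt

Leg 1: heading 51.1°; drift -11.8° → track 39.3°, groundspeed 104.1 kt
Leg 2: heading 71.6°; drift -13.2° → track 58.4°, groundspeed 96.6 kt
Leg 3: heading 224.1°; drift +13.1° → track 237.2°, groundspeed 90.1 kt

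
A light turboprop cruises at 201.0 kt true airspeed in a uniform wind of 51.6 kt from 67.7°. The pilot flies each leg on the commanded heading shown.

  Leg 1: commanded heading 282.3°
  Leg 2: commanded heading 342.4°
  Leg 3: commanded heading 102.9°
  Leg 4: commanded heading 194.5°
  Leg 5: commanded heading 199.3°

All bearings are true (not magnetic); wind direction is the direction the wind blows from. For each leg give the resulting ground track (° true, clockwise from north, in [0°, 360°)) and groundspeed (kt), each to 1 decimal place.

Leg 1: track=275.4°, groundspeed=245.2 kt
Leg 2: track=327.8°, groundspeed=203.4 kt
Leg 3: track=113.5°, groundspeed=161.6 kt
Leg 4: track=204.6°, groundspeed=235.6 kt
Leg 5: track=208.6°, groundspeed=238.4 kt

Leg 1: heading 282.3°; drift -6.9° → track 275.4°, groundspeed 245.2 kt
Leg 2: heading 342.4°; drift -14.6° → track 327.8°, groundspeed 203.4 kt
Leg 3: heading 102.9°; drift +10.6° → track 113.5°, groundspeed 161.6 kt
Leg 4: heading 194.5°; drift +10.1° → track 204.6°, groundspeed 235.6 kt
Leg 5: heading 199.3°; drift +9.3° → track 208.6°, groundspeed 238.4 kt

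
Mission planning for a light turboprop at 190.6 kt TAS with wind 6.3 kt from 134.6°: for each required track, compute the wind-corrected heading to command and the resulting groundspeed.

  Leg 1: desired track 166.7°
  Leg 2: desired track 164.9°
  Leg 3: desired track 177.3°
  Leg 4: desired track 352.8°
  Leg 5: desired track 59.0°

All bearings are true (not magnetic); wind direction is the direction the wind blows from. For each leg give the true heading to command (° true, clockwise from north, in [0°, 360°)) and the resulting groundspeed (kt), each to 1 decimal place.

Leg 1: desired track 166.7°; wind correction -1.0° → command heading 165.7°, groundspeed 185.2 kt
Leg 2: desired track 164.9°; wind correction -1.0° → command heading 163.9°, groundspeed 185.1 kt
Leg 3: desired track 177.3°; wind correction -1.3° → command heading 176.0°, groundspeed 185.9 kt
Leg 4: desired track 352.8°; wind correction +1.2° → command heading 354.0°, groundspeed 195.5 kt
Leg 5: desired track 59.0°; wind correction +1.8° → command heading 60.8°, groundspeed 188.9 kt

Leg 1: heading=165.7°, groundspeed=185.2 kt
Leg 2: heading=163.9°, groundspeed=185.1 kt
Leg 3: heading=176.0°, groundspeed=185.9 kt
Leg 4: heading=354.0°, groundspeed=195.5 kt
Leg 5: heading=60.8°, groundspeed=188.9 kt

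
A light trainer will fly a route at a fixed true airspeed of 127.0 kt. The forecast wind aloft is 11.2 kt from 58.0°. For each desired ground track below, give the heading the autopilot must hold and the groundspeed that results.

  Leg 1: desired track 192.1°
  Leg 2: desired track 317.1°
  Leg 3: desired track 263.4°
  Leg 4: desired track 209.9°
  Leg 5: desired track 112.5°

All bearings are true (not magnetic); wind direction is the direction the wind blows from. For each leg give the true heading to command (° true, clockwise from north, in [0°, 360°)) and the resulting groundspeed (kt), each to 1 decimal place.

Leg 1: heading=188.5°, groundspeed=134.5 kt
Leg 2: heading=322.1°, groundspeed=128.6 kt
Leg 3: heading=265.6°, groundspeed=137.0 kt
Leg 4: heading=207.5°, groundspeed=136.8 kt
Leg 5: heading=108.4°, groundspeed=120.2 kt

Leg 1: desired track 192.1°; wind correction -3.6° → command heading 188.5°, groundspeed 134.5 kt
Leg 2: desired track 317.1°; wind correction +5.0° → command heading 322.1°, groundspeed 128.6 kt
Leg 3: desired track 263.4°; wind correction +2.2° → command heading 265.6°, groundspeed 137.0 kt
Leg 4: desired track 209.9°; wind correction -2.4° → command heading 207.5°, groundspeed 136.8 kt
Leg 5: desired track 112.5°; wind correction -4.1° → command heading 108.4°, groundspeed 120.2 kt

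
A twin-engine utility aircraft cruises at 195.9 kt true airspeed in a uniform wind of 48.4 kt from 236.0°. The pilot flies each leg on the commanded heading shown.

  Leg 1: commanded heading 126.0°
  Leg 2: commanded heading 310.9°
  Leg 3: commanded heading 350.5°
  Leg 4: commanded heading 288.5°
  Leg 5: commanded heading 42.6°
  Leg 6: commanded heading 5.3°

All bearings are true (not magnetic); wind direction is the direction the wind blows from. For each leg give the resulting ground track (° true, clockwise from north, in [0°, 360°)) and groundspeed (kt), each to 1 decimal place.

Leg 1: heading 126.0°; drift -12.1° → track 113.9°, groundspeed 217.3 kt
Leg 2: heading 310.9°; drift +14.3° → track 325.2°, groundspeed 189.2 kt
Leg 3: heading 350.5°; drift +11.5° → track 2.0°, groundspeed 220.4 kt
Leg 4: heading 288.5°; drift +13.0° → track 301.5°, groundspeed 170.8 kt
Leg 5: heading 42.6°; drift +2.6° → track 45.2°, groundspeed 243.2 kt
Leg 6: heading 5.3°; drift +9.4° → track 14.7°, groundspeed 229.6 kt

Leg 1: track=113.9°, groundspeed=217.3 kt
Leg 2: track=325.2°, groundspeed=189.2 kt
Leg 3: track=2.0°, groundspeed=220.4 kt
Leg 4: track=301.5°, groundspeed=170.8 kt
Leg 5: track=45.2°, groundspeed=243.2 kt
Leg 6: track=14.7°, groundspeed=229.6 kt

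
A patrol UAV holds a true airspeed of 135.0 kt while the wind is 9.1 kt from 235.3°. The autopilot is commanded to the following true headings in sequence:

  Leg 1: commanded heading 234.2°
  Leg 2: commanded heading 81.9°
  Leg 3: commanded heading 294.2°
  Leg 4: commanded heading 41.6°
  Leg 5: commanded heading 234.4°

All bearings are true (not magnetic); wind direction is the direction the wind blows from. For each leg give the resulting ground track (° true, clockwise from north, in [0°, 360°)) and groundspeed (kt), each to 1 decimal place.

Leg 1: heading 234.2°; drift -0.1° → track 234.1°, groundspeed 125.9 kt
Leg 2: heading 81.9°; drift -1.6° → track 80.3°, groundspeed 143.2 kt
Leg 3: heading 294.2°; drift +3.4° → track 297.6°, groundspeed 130.5 kt
Leg 4: heading 41.6°; drift +0.9° → track 42.5°, groundspeed 143.9 kt
Leg 5: heading 234.4°; drift -0.1° → track 234.3°, groundspeed 125.9 kt

Leg 1: track=234.1°, groundspeed=125.9 kt
Leg 2: track=80.3°, groundspeed=143.2 kt
Leg 3: track=297.6°, groundspeed=130.5 kt
Leg 4: track=42.5°, groundspeed=143.9 kt
Leg 5: track=234.3°, groundspeed=125.9 kt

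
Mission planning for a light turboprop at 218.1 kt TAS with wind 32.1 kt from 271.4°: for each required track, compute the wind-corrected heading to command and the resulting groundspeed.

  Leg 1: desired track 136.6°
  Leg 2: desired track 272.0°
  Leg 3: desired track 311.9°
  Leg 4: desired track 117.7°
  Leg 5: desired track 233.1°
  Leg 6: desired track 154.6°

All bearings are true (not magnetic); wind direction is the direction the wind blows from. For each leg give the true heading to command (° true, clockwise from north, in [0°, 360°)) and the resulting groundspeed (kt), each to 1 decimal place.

Leg 1: heading=142.6°, groundspeed=239.5 kt
Leg 2: heading=271.9°, groundspeed=186.0 kt
Leg 3: heading=306.4°, groundspeed=192.7 kt
Leg 4: heading=121.4°, groundspeed=246.4 kt
Leg 5: heading=238.3°, groundspeed=192.0 kt
Leg 6: heading=162.1°, groundspeed=230.7 kt

Leg 1: desired track 136.6°; wind correction +6.0° → command heading 142.6°, groundspeed 239.5 kt
Leg 2: desired track 272.0°; wind correction -0.1° → command heading 271.9°, groundspeed 186.0 kt
Leg 3: desired track 311.9°; wind correction -5.5° → command heading 306.4°, groundspeed 192.7 kt
Leg 4: desired track 117.7°; wind correction +3.7° → command heading 121.4°, groundspeed 246.4 kt
Leg 5: desired track 233.1°; wind correction +5.2° → command heading 238.3°, groundspeed 192.0 kt
Leg 6: desired track 154.6°; wind correction +7.5° → command heading 162.1°, groundspeed 230.7 kt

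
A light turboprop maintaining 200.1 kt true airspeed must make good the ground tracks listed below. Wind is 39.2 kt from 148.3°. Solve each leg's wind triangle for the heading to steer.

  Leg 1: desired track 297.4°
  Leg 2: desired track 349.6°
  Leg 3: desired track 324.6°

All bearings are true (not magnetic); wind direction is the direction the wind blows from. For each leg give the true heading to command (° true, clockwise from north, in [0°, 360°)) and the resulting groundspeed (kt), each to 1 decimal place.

Leg 1: desired track 297.4°; wind correction -5.8° → command heading 291.6°, groundspeed 232.7 kt
Leg 2: desired track 349.6°; wind correction +4.1° → command heading 353.7°, groundspeed 236.1 kt
Leg 3: desired track 324.6°; wind correction -0.7° → command heading 323.9°, groundspeed 239.2 kt

Leg 1: heading=291.6°, groundspeed=232.7 kt
Leg 2: heading=353.7°, groundspeed=236.1 kt
Leg 3: heading=323.9°, groundspeed=239.2 kt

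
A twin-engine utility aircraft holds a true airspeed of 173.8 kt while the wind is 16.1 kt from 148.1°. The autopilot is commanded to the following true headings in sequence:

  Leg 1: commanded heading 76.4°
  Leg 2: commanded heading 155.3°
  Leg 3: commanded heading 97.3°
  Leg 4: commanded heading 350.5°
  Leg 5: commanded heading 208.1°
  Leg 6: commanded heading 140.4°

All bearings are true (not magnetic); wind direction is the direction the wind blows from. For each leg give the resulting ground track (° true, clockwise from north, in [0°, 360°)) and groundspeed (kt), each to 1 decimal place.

Leg 1: track=71.2°, groundspeed=169.4 kt
Leg 2: track=156.0°, groundspeed=157.8 kt
Leg 3: track=92.9°, groundspeed=164.1 kt
Leg 4: track=348.6°, groundspeed=188.8 kt
Leg 5: track=212.9°, groundspeed=166.3 kt
Leg 6: track=139.6°, groundspeed=157.9 kt

Leg 1: heading 76.4°; drift -5.2° → track 71.2°, groundspeed 169.4 kt
Leg 2: heading 155.3°; drift +0.7° → track 156.0°, groundspeed 157.8 kt
Leg 3: heading 97.3°; drift -4.4° → track 92.9°, groundspeed 164.1 kt
Leg 4: heading 350.5°; drift -1.9° → track 348.6°, groundspeed 188.8 kt
Leg 5: heading 208.1°; drift +4.8° → track 212.9°, groundspeed 166.3 kt
Leg 6: heading 140.4°; drift -0.8° → track 139.6°, groundspeed 157.9 kt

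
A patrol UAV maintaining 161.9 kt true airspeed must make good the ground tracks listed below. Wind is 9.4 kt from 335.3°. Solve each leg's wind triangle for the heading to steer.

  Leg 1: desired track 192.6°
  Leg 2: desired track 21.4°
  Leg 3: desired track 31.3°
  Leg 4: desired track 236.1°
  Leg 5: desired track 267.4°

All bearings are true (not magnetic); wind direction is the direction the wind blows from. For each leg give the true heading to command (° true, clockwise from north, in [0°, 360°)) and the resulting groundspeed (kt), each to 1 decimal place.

Leg 1: heading=194.6°, groundspeed=169.3 kt
Leg 2: heading=19.0°, groundspeed=155.2 kt
Leg 3: heading=28.5°, groundspeed=156.5 kt
Leg 4: heading=239.4°, groundspeed=163.1 kt
Leg 5: heading=270.5°, groundspeed=158.1 kt

Leg 1: desired track 192.6°; wind correction +2.0° → command heading 194.6°, groundspeed 169.3 kt
Leg 2: desired track 21.4°; wind correction -2.4° → command heading 19.0°, groundspeed 155.2 kt
Leg 3: desired track 31.3°; wind correction -2.8° → command heading 28.5°, groundspeed 156.5 kt
Leg 4: desired track 236.1°; wind correction +3.3° → command heading 239.4°, groundspeed 163.1 kt
Leg 5: desired track 267.4°; wind correction +3.1° → command heading 270.5°, groundspeed 158.1 kt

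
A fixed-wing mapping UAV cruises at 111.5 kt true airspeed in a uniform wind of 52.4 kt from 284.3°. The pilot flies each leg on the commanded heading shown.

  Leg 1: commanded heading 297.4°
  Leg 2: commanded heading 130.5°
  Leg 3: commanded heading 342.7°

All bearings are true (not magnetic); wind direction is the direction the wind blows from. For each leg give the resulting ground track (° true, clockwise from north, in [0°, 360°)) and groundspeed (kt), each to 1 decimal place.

Leg 1: heading 297.4°; drift +11.1° → track 308.5°, groundspeed 61.6 kt
Leg 2: heading 130.5°; drift -8.3° → track 122.2°, groundspeed 160.2 kt
Leg 3: heading 342.7°; drift +28.0° → track 10.7°, groundspeed 95.2 kt

Leg 1: track=308.5°, groundspeed=61.6 kt
Leg 2: track=122.2°, groundspeed=160.2 kt
Leg 3: track=10.7°, groundspeed=95.2 kt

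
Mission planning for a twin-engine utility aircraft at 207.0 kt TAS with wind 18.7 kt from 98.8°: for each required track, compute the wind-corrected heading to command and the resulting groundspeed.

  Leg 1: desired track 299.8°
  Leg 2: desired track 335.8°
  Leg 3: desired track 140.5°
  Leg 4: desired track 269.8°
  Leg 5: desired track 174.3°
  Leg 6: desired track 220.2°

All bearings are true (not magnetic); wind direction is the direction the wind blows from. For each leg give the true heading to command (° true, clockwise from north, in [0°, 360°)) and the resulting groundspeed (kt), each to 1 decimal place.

Leg 1: heading=301.7°, groundspeed=224.3 kt
Leg 2: heading=340.1°, groundspeed=216.6 kt
Leg 3: heading=137.1°, groundspeed=192.7 kt
Leg 4: heading=269.0°, groundspeed=225.4 kt
Leg 5: heading=169.3°, groundspeed=201.5 kt
Leg 6: heading=215.8°, groundspeed=216.1 kt

Leg 1: desired track 299.8°; wind correction +1.9° → command heading 301.7°, groundspeed 224.3 kt
Leg 2: desired track 335.8°; wind correction +4.3° → command heading 340.1°, groundspeed 216.6 kt
Leg 3: desired track 140.5°; wind correction -3.4° → command heading 137.1°, groundspeed 192.7 kt
Leg 4: desired track 269.8°; wind correction -0.8° → command heading 269.0°, groundspeed 225.4 kt
Leg 5: desired track 174.3°; wind correction -5.0° → command heading 169.3°, groundspeed 201.5 kt
Leg 6: desired track 220.2°; wind correction -4.4° → command heading 215.8°, groundspeed 216.1 kt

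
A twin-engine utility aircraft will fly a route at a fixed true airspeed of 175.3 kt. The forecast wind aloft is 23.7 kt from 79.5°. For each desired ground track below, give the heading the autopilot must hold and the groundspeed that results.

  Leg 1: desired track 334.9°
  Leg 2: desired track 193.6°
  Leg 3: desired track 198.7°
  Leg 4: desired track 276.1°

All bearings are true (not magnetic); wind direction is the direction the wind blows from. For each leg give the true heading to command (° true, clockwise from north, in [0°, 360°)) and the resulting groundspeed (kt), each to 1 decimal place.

Leg 1: desired track 334.9°; wind correction +7.5° → command heading 342.4°, groundspeed 179.8 kt
Leg 2: desired track 193.6°; wind correction -7.1° → command heading 186.5°, groundspeed 183.6 kt
Leg 3: desired track 198.7°; wind correction -6.8° → command heading 191.9°, groundspeed 185.6 kt
Leg 4: desired track 276.1°; wind correction +2.2° → command heading 278.3°, groundspeed 197.9 kt

Leg 1: heading=342.4°, groundspeed=179.8 kt
Leg 2: heading=186.5°, groundspeed=183.6 kt
Leg 3: heading=191.9°, groundspeed=185.6 kt
Leg 4: heading=278.3°, groundspeed=197.9 kt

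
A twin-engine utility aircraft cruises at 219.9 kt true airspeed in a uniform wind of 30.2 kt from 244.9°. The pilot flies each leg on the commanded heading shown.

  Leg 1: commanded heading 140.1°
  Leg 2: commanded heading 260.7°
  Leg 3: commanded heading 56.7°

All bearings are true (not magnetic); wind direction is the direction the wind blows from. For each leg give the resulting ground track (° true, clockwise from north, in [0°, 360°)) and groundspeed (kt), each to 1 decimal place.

Leg 1: heading 140.1°; drift -7.3° → track 132.8°, groundspeed 229.5 kt
Leg 2: heading 260.7°; drift +2.5° → track 263.2°, groundspeed 191.0 kt
Leg 3: heading 56.7°; drift +1.0° → track 57.7°, groundspeed 249.8 kt

Leg 1: track=132.8°, groundspeed=229.5 kt
Leg 2: track=263.2°, groundspeed=191.0 kt
Leg 3: track=57.7°, groundspeed=249.8 kt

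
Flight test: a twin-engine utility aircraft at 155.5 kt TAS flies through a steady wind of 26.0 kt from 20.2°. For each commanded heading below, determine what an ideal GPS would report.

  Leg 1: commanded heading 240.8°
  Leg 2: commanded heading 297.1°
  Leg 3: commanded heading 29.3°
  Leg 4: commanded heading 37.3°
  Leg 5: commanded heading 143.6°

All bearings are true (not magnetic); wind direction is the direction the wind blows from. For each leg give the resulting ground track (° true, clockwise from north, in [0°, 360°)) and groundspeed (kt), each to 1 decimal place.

Leg 1: heading 240.8°; drift -5.5° → track 235.3°, groundspeed 176.1 kt
Leg 2: heading 297.1°; drift -9.6° → track 287.5°, groundspeed 154.5 kt
Leg 3: heading 29.3°; drift +1.8° → track 31.1°, groundspeed 129.9 kt
Leg 4: heading 37.3°; drift +3.3° → track 40.6°, groundspeed 130.9 kt
Leg 5: heading 143.6°; drift +7.3° → track 150.9°, groundspeed 171.2 kt

Leg 1: track=235.3°, groundspeed=176.1 kt
Leg 2: track=287.5°, groundspeed=154.5 kt
Leg 3: track=31.1°, groundspeed=129.9 kt
Leg 4: track=40.6°, groundspeed=130.9 kt
Leg 5: track=150.9°, groundspeed=171.2 kt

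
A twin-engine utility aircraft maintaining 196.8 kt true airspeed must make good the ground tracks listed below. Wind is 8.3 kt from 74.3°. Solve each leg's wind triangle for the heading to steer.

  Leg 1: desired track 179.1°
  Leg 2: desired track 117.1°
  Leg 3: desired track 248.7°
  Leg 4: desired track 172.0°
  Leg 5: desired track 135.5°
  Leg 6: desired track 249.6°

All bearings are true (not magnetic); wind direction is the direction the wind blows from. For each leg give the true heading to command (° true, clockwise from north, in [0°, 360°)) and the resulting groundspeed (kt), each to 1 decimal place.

Leg 1: desired track 179.1°; wind correction -2.3° → command heading 176.8°, groundspeed 198.8 kt
Leg 2: desired track 117.1°; wind correction -1.6° → command heading 115.5°, groundspeed 190.6 kt
Leg 3: desired track 248.7°; wind correction -0.2° → command heading 248.5°, groundspeed 205.1 kt
Leg 4: desired track 172.0°; wind correction -2.4° → command heading 169.6°, groundspeed 197.7 kt
Leg 5: desired track 135.5°; wind correction -2.1° → command heading 133.4°, groundspeed 192.7 kt
Leg 6: desired track 249.6°; wind correction -0.2° → command heading 249.4°, groundspeed 205.1 kt

Leg 1: heading=176.8°, groundspeed=198.8 kt
Leg 2: heading=115.5°, groundspeed=190.6 kt
Leg 3: heading=248.5°, groundspeed=205.1 kt
Leg 4: heading=169.6°, groundspeed=197.7 kt
Leg 5: heading=133.4°, groundspeed=192.7 kt
Leg 6: heading=249.4°, groundspeed=205.1 kt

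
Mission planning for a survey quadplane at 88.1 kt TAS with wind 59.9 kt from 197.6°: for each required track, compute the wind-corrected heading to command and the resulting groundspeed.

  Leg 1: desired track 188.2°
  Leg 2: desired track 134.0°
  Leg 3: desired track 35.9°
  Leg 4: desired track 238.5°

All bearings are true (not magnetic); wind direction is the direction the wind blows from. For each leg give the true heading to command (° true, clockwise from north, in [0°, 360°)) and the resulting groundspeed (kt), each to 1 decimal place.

Leg 1: desired track 188.2°; wind correction +6.4° → command heading 194.6°, groundspeed 28.5 kt
Leg 2: desired track 134.0°; wind correction +37.5° → command heading 171.5°, groundspeed 43.2 kt
Leg 3: desired track 35.9°; wind correction +12.3° → command heading 48.2°, groundspeed 142.9 kt
Leg 4: desired track 238.5°; wind correction -26.4° → command heading 212.1°, groundspeed 33.6 kt

Leg 1: heading=194.6°, groundspeed=28.5 kt
Leg 2: heading=171.5°, groundspeed=43.2 kt
Leg 3: heading=48.2°, groundspeed=142.9 kt
Leg 4: heading=212.1°, groundspeed=33.6 kt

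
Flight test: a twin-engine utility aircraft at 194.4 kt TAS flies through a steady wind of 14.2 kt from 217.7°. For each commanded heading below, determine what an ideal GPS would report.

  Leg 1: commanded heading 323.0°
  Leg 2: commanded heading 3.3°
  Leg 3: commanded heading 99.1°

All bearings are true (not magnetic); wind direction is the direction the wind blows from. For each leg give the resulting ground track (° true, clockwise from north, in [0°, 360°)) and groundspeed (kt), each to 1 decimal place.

Leg 1: heading 323.0°; drift +4.0° → track 327.0°, groundspeed 198.6 kt
Leg 2: heading 3.3°; drift +2.2° → track 5.5°, groundspeed 206.3 kt
Leg 3: heading 99.1°; drift -3.5° → track 95.6°, groundspeed 201.6 kt

Leg 1: track=327.0°, groundspeed=198.6 kt
Leg 2: track=5.5°, groundspeed=206.3 kt
Leg 3: track=95.6°, groundspeed=201.6 kt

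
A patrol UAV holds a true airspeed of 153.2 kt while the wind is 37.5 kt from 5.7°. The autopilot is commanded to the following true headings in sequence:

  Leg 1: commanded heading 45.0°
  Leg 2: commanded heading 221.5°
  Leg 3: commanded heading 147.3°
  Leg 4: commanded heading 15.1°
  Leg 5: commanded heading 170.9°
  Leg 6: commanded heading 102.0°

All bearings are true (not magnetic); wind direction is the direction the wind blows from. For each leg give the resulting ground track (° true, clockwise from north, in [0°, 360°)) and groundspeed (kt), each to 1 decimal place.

Leg 1: heading 45.0°; drift +10.8° → track 55.8°, groundspeed 126.4 kt
Leg 2: heading 221.5°; drift -6.8° → track 214.7°, groundspeed 184.9 kt
Leg 3: heading 147.3°; drift +7.3° → track 154.6°, groundspeed 184.1 kt
Leg 4: heading 15.1°; drift +3.0° → track 18.1°, groundspeed 116.4 kt
Leg 5: heading 170.9°; drift +2.9° → track 173.8°, groundspeed 189.7 kt
Leg 6: heading 102.0°; drift +13.3° → track 115.3°, groundspeed 161.7 kt

Leg 1: track=55.8°, groundspeed=126.4 kt
Leg 2: track=214.7°, groundspeed=184.9 kt
Leg 3: track=154.6°, groundspeed=184.1 kt
Leg 4: track=18.1°, groundspeed=116.4 kt
Leg 5: track=173.8°, groundspeed=189.7 kt
Leg 6: track=115.3°, groundspeed=161.7 kt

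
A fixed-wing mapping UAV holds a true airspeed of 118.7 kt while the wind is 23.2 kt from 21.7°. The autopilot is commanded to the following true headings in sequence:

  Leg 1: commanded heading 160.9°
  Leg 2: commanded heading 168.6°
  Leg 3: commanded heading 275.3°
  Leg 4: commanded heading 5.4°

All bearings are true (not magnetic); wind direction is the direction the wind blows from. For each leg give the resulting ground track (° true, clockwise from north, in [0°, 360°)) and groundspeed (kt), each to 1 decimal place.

Leg 1: track=167.2°, groundspeed=137.1 kt
Leg 2: track=173.8°, groundspeed=138.7 kt
Leg 3: track=265.2°, groundspeed=127.2 kt
Leg 4: track=1.5°, groundspeed=96.7 kt

Leg 1: heading 160.9°; drift +6.3° → track 167.2°, groundspeed 137.1 kt
Leg 2: heading 168.6°; drift +5.2° → track 173.8°, groundspeed 138.7 kt
Leg 3: heading 275.3°; drift -10.1° → track 265.2°, groundspeed 127.2 kt
Leg 4: heading 5.4°; drift -3.9° → track 1.5°, groundspeed 96.7 kt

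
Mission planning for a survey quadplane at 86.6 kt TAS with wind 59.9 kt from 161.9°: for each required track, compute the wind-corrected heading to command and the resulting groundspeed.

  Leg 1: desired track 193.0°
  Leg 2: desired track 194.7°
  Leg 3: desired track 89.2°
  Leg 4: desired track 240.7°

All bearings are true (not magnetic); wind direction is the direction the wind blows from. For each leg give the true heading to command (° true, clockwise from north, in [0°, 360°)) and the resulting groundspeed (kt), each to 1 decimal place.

Leg 1: heading=172.1°, groundspeed=29.6 kt
Leg 2: heading=172.7°, groundspeed=29.9 kt
Leg 3: heading=130.5°, groundspeed=47.2 kt
Leg 4: heading=198.0°, groundspeed=52.0 kt

Leg 1: desired track 193.0°; wind correction -20.9° → command heading 172.1°, groundspeed 29.6 kt
Leg 2: desired track 194.7°; wind correction -22.0° → command heading 172.7°, groundspeed 29.9 kt
Leg 3: desired track 89.2°; wind correction +41.3° → command heading 130.5°, groundspeed 47.2 kt
Leg 4: desired track 240.7°; wind correction -42.7° → command heading 198.0°, groundspeed 52.0 kt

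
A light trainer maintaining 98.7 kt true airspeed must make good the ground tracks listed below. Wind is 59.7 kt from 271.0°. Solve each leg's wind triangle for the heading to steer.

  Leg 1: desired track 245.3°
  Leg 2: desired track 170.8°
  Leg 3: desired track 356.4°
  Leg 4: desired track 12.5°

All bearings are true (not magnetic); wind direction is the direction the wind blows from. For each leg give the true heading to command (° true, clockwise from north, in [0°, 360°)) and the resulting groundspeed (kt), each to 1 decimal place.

Leg 1: heading=260.5°, groundspeed=41.4 kt
Leg 2: heading=207.3°, groundspeed=89.9 kt
Leg 3: heading=319.3°, groundspeed=74.0 kt
Leg 4: heading=336.1°, groundspeed=91.4 kt

Leg 1: desired track 245.3°; wind correction +15.2° → command heading 260.5°, groundspeed 41.4 kt
Leg 2: desired track 170.8°; wind correction +36.5° → command heading 207.3°, groundspeed 89.9 kt
Leg 3: desired track 356.4°; wind correction -37.1° → command heading 319.3°, groundspeed 74.0 kt
Leg 4: desired track 12.5°; wind correction -36.4° → command heading 336.1°, groundspeed 91.4 kt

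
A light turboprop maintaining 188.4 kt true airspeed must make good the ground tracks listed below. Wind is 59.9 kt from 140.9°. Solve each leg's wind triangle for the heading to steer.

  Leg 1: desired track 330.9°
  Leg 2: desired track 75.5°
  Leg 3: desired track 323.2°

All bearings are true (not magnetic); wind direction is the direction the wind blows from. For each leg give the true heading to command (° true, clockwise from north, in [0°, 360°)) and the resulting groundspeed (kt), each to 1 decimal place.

Leg 1: desired track 330.9°; wind correction +3.2° → command heading 334.1°, groundspeed 247.1 kt
Leg 2: desired track 75.5°; wind correction +16.8° → command heading 92.3°, groundspeed 155.4 kt
Leg 3: desired track 323.2°; wind correction +0.7° → command heading 323.9°, groundspeed 248.2 kt

Leg 1: heading=334.1°, groundspeed=247.1 kt
Leg 2: heading=92.3°, groundspeed=155.4 kt
Leg 3: heading=323.9°, groundspeed=248.2 kt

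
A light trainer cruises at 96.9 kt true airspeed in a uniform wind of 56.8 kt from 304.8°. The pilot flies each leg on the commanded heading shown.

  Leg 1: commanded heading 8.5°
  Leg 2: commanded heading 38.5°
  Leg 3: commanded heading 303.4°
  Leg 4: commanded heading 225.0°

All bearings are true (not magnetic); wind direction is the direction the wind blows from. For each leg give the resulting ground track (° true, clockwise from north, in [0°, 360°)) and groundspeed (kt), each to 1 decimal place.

Leg 1: track=43.9°, groundspeed=88.0 kt
Leg 2: track=67.9°, groundspeed=115.4 kt
Leg 3: track=301.4°, groundspeed=40.1 kt
Leg 4: track=192.2°, groundspeed=103.3 kt

Leg 1: heading 8.5°; drift +35.4° → track 43.9°, groundspeed 88.0 kt
Leg 2: heading 38.5°; drift +29.4° → track 67.9°, groundspeed 115.4 kt
Leg 3: heading 303.4°; drift -2.0° → track 301.4°, groundspeed 40.1 kt
Leg 4: heading 225.0°; drift -32.8° → track 192.2°, groundspeed 103.3 kt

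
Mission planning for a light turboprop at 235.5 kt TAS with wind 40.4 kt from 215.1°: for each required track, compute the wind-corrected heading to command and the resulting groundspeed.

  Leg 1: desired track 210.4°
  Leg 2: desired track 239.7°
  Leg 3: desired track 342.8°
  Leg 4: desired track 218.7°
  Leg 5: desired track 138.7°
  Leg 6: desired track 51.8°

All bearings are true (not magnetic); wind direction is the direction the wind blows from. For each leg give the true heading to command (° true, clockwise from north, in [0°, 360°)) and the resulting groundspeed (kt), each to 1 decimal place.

Leg 1: heading=211.2°, groundspeed=195.2 kt
Leg 2: heading=235.6°, groundspeed=198.2 kt
Leg 3: heading=335.0°, groundspeed=258.0 kt
Leg 4: heading=218.1°, groundspeed=195.2 kt
Leg 5: heading=148.3°, groundspeed=222.7 kt
Leg 6: heading=54.6°, groundspeed=273.9 kt

Leg 1: desired track 210.4°; wind correction +0.8° → command heading 211.2°, groundspeed 195.2 kt
Leg 2: desired track 239.7°; wind correction -4.1° → command heading 235.6°, groundspeed 198.2 kt
Leg 3: desired track 342.8°; wind correction -7.8° → command heading 335.0°, groundspeed 258.0 kt
Leg 4: desired track 218.7°; wind correction -0.6° → command heading 218.1°, groundspeed 195.2 kt
Leg 5: desired track 138.7°; wind correction +9.6° → command heading 148.3°, groundspeed 222.7 kt
Leg 6: desired track 51.8°; wind correction +2.8° → command heading 54.6°, groundspeed 273.9 kt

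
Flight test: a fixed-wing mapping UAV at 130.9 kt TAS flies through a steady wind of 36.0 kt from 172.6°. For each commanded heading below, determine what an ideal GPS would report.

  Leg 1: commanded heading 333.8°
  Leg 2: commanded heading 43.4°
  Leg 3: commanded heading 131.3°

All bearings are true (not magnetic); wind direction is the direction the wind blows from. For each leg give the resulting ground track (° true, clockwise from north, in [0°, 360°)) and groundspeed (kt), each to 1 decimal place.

Leg 1: track=337.8°, groundspeed=165.4 kt
Leg 2: track=33.1°, groundspeed=156.2 kt
Leg 3: track=118.4°, groundspeed=106.5 kt

Leg 1: heading 333.8°; drift +4.0° → track 337.8°, groundspeed 165.4 kt
Leg 2: heading 43.4°; drift -10.3° → track 33.1°, groundspeed 156.2 kt
Leg 3: heading 131.3°; drift -12.9° → track 118.4°, groundspeed 106.5 kt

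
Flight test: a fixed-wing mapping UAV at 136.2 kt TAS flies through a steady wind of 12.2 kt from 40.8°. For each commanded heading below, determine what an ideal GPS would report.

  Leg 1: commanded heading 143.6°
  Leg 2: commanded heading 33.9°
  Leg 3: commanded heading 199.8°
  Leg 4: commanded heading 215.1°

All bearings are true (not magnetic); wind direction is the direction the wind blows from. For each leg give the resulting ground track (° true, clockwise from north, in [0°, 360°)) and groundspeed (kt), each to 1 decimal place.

Leg 1: heading 143.6°; drift +4.9° → track 148.5°, groundspeed 139.4 kt
Leg 2: heading 33.9°; drift -0.7° → track 33.2°, groundspeed 124.1 kt
Leg 3: heading 199.8°; drift +1.7° → track 201.5°, groundspeed 147.7 kt
Leg 4: heading 215.1°; drift +0.5° → track 215.6°, groundspeed 148.3 kt

Leg 1: track=148.5°, groundspeed=139.4 kt
Leg 2: track=33.2°, groundspeed=124.1 kt
Leg 3: track=201.5°, groundspeed=147.7 kt
Leg 4: track=215.6°, groundspeed=148.3 kt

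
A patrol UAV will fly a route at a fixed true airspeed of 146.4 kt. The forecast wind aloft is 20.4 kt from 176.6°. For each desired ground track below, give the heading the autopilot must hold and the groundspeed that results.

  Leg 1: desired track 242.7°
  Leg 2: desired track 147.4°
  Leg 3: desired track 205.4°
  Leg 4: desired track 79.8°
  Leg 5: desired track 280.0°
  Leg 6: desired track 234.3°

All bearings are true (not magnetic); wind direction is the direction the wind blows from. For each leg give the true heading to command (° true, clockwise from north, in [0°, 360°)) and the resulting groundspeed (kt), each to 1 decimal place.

Leg 1: desired track 242.7°; wind correction -7.3° → command heading 235.4°, groundspeed 136.9 kt
Leg 2: desired track 147.4°; wind correction +3.9° → command heading 151.3°, groundspeed 128.3 kt
Leg 3: desired track 205.4°; wind correction -3.8° → command heading 201.6°, groundspeed 128.2 kt
Leg 4: desired track 79.8°; wind correction +8.0° → command heading 87.8°, groundspeed 147.4 kt
Leg 5: desired track 280.0°; wind correction -7.8° → command heading 272.2°, groundspeed 149.8 kt
Leg 6: desired track 234.3°; wind correction -6.8° → command heading 227.5°, groundspeed 134.5 kt

Leg 1: heading=235.4°, groundspeed=136.9 kt
Leg 2: heading=151.3°, groundspeed=128.3 kt
Leg 3: heading=201.6°, groundspeed=128.2 kt
Leg 4: heading=87.8°, groundspeed=147.4 kt
Leg 5: heading=272.2°, groundspeed=149.8 kt
Leg 6: heading=227.5°, groundspeed=134.5 kt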